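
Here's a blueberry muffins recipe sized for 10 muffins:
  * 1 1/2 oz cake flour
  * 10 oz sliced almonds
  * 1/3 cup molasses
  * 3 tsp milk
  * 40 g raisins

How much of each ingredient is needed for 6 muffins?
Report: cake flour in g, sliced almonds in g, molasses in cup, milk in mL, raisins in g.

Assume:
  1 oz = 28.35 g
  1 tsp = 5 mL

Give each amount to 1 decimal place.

Scaling factor: 6/10 = 3/5 = 0.6.
cake flour: 1.5 oz × 3/5 × 28.35 g/oz ≈ 25.5 g
sliced almonds: 10 oz × 3/5 × 28.35 g/oz = 170.1 g
molasses: 1/3 cup × 3/5 = 0.2 cup
milk: 3 tsp × 3/5 × 5 mL/tsp = 9.0 mL
raisins: 40 g × 3/5 = 24.0 g

cake flour: 25.5 g; sliced almonds: 170.1 g; molasses: 0.2 cup; milk: 9.0 mL; raisins: 24.0 g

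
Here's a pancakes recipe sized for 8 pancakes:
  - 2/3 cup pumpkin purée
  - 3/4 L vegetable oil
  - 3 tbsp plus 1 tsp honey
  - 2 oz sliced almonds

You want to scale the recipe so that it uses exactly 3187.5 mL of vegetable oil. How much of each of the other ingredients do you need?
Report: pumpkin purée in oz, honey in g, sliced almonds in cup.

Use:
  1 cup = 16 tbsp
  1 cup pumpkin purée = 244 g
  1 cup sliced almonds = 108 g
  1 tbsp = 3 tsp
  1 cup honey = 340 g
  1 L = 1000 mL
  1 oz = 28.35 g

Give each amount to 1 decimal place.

pumpkin purée: 24.4 oz; honey: 301.0 g; sliced almonds: 2.2 cup

The original recipe has 750 mL of vegetable oil, so the scaling factor is 3187.5 ÷ 750 = 17/4 = 4.25.
pumpkin purée: 2/3 cup × 17/4 × 244 g/cup ÷ 28.35 g/oz ≈ 24.4 oz
honey: (3 tbsp + 1 tsp = 10/3 tbsp) × 17/4 ÷ 16 tbsp/cup × 340 g/cup ≈ 301.0 g
sliced almonds: 2 oz × 17/4 × 28.35 g/oz ÷ 108 g/cup ≈ 2.2 cup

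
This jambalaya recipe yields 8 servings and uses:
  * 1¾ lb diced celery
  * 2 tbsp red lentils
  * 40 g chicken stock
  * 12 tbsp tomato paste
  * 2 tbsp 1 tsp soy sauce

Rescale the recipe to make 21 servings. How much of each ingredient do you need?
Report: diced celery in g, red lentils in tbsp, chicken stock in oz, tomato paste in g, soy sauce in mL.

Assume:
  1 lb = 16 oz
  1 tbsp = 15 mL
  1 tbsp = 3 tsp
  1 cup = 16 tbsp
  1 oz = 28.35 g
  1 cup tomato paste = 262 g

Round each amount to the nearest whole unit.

diced celery: 2084 g; red lentils: 5 tbsp; chicken stock: 4 oz; tomato paste: 516 g; soy sauce: 92 mL

Scaling factor: 21/8 = 2.625.
diced celery: 1.75 lb × 21/8 × 16 oz/lb × 28.35 g/oz ≈ 2084 g
red lentils: 2 tbsp × 21/8 ≈ 5 tbsp
chicken stock: 40 g × 21/8 ÷ 28.35 g/oz ≈ 4 oz
tomato paste: 12 tbsp × 21/8 ÷ 16 tbsp/cup × 262 g/cup ≈ 516 g
soy sauce: (2 tbsp + 1 tsp = 7/3 tbsp) × 21/8 × 15 mL/tbsp ≈ 92 mL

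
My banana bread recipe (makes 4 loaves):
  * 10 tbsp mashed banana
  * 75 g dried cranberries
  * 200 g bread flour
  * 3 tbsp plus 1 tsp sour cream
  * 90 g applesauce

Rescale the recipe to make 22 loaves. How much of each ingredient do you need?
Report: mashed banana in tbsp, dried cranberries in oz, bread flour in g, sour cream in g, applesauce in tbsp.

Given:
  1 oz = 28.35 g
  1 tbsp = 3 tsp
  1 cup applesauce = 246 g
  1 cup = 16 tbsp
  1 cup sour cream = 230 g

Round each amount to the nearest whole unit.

Scaling factor: 22/4 = 11/2 = 5.5.
mashed banana: 10 tbsp × 11/2 = 55 tbsp
dried cranberries: 75 g × 11/2 ÷ 28.35 g/oz ≈ 15 oz
bread flour: 200 g × 11/2 = 1100 g
sour cream: (3 tbsp + 1 tsp = 10/3 tbsp) × 11/2 ÷ 16 tbsp/cup × 230 g/cup ≈ 264 g
applesauce: 90 g × 11/2 ÷ 246 g/cup × 16 tbsp/cup ≈ 32 tbsp

mashed banana: 55 tbsp; dried cranberries: 15 oz; bread flour: 1100 g; sour cream: 264 g; applesauce: 32 tbsp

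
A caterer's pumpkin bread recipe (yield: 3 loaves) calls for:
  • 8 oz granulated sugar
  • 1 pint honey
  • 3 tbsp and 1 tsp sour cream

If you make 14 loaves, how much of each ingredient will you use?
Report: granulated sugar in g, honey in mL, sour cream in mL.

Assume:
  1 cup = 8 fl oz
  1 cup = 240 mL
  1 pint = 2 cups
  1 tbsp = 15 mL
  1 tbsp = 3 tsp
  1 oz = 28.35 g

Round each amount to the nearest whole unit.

Scaling factor: 14/3.
granulated sugar: 8 oz × 14/3 × 28.35 g/oz ≈ 1058 g
honey: 1 pint × 14/3 × 2 cup/pint × 240 mL/cup = 2240 mL
sour cream: (3 tbsp + 1 tsp = 10/3 tbsp) × 14/3 × 15 mL/tbsp ≈ 233 mL

granulated sugar: 1058 g; honey: 2240 mL; sour cream: 233 mL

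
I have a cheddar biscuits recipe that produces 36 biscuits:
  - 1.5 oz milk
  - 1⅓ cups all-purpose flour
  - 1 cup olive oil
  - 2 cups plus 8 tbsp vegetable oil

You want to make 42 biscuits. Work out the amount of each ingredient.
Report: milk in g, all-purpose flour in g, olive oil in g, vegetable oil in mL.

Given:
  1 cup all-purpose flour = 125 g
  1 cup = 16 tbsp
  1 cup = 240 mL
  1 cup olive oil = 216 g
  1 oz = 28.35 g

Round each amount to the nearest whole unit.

Scaling factor: 42/36 = 7/6.
milk: 1.5 oz × 7/6 × 28.35 g/oz ≈ 50 g
all-purpose flour: 4/3 cup × 7/6 × 125 g/cup ≈ 194 g
olive oil: 1 cup × 7/6 × 216 g/cup = 252 g
vegetable oil: (2 cup + 8 tbsp = 2.5 cup) × 7/6 × 240 mL/cup = 700 mL

milk: 50 g; all-purpose flour: 194 g; olive oil: 252 g; vegetable oil: 700 mL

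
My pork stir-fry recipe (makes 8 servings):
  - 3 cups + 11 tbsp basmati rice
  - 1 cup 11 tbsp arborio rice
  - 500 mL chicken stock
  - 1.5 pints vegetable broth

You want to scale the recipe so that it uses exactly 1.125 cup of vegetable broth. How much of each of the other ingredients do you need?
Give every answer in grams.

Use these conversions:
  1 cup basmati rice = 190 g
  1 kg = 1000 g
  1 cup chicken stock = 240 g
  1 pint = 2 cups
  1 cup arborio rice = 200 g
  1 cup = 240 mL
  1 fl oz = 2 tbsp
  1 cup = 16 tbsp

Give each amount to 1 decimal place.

basmati rice: 262.7 g; arborio rice: 126.6 g; chicken stock: 187.5 g

The original recipe has 3 cup of vegetable broth, so the scaling factor is 1.125 ÷ 3 = 3/8 = 0.375.
basmati rice: (3 cup + 11 tbsp = 3.6875 cup) × 3/8 × 190 g/cup ≈ 262.7 g
arborio rice: (1 cup + 11 tbsp = 1.6875 cup) × 3/8 × 200 g/cup ≈ 126.6 g
chicken stock: 500 mL × 3/8 ÷ 240 mL/cup × 240 g/cup = 187.5 g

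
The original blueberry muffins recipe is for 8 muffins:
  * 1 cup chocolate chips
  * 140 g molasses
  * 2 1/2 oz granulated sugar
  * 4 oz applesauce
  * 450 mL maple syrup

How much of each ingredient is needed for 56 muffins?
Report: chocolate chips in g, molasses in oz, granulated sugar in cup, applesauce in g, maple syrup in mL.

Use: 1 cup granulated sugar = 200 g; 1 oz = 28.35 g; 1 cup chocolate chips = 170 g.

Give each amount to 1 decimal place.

Scaling factor: 56/8 = 7.
chocolate chips: 1 cup × 7 × 170 g/cup = 1190.0 g
molasses: 140 g × 7 ÷ 28.35 g/oz ≈ 34.6 oz
granulated sugar: 2.5 oz × 7 × 28.35 g/oz ÷ 200 g/cup ≈ 2.5 cup
applesauce: 4 oz × 7 × 28.35 g/oz = 793.8 g
maple syrup: 450 mL × 7 = 3150.0 mL

chocolate chips: 1190.0 g; molasses: 34.6 oz; granulated sugar: 2.5 cup; applesauce: 793.8 g; maple syrup: 3150.0 mL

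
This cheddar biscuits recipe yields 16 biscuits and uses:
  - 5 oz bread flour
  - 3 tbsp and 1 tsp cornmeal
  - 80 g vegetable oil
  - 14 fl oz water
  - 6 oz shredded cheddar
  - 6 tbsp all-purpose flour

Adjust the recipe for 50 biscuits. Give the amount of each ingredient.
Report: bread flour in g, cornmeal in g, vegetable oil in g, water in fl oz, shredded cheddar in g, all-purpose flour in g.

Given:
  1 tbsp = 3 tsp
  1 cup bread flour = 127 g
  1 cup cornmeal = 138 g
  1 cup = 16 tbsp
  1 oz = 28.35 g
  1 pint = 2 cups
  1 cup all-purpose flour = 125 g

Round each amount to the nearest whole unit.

Scaling factor: 50/16 = 25/8 = 3.125.
bread flour: 5 oz × 25/8 × 28.35 g/oz ≈ 443 g
cornmeal: (3 tbsp + 1 tsp = 10/3 tbsp) × 25/8 ÷ 16 tbsp/cup × 138 g/cup ≈ 90 g
vegetable oil: 80 g × 25/8 = 250 g
water: 14 fl oz × 25/8 ≈ 44 fl oz
shredded cheddar: 6 oz × 25/8 × 28.35 g/oz ≈ 532 g
all-purpose flour: 6 tbsp × 25/8 ÷ 16 tbsp/cup × 125 g/cup ≈ 146 g

bread flour: 443 g; cornmeal: 90 g; vegetable oil: 250 g; water: 44 fl oz; shredded cheddar: 532 g; all-purpose flour: 146 g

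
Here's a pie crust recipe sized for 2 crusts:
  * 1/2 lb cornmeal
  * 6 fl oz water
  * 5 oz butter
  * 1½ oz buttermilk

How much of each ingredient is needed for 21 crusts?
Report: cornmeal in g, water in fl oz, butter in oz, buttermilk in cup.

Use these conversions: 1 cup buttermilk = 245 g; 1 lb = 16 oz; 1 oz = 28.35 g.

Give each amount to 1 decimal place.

cornmeal: 2381.4 g; water: 63.0 fl oz; butter: 52.5 oz; buttermilk: 1.8 cup

Scaling factor: 21/2 = 10.5.
cornmeal: 0.5 lb × 21/2 × 16 oz/lb × 28.35 g/oz = 2381.4 g
water: 6 fl oz × 21/2 = 63.0 fl oz
butter: 5 oz × 21/2 = 52.5 oz
buttermilk: 1.5 oz × 21/2 × 28.35 g/oz ÷ 245 g/cup ≈ 1.8 cup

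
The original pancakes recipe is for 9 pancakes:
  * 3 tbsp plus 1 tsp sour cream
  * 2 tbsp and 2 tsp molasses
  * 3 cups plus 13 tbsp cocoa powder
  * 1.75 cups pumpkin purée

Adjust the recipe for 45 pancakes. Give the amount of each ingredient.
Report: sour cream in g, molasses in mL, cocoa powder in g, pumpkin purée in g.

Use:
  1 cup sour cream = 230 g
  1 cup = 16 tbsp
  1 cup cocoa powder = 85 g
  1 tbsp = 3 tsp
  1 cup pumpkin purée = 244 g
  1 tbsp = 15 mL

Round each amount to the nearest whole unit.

Scaling factor: 45/9 = 5.
sour cream: (3 tbsp + 1 tsp = 10/3 tbsp) × 5 ÷ 16 tbsp/cup × 230 g/cup ≈ 240 g
molasses: (2 tbsp + 2 tsp = 8/3 tbsp) × 5 × 15 mL/tbsp = 200 mL
cocoa powder: (3 cup + 13 tbsp = 3.8125 cup) × 5 × 85 g/cup ≈ 1620 g
pumpkin purée: 1.75 cup × 5 × 244 g/cup = 2135 g

sour cream: 240 g; molasses: 200 mL; cocoa powder: 1620 g; pumpkin purée: 2135 g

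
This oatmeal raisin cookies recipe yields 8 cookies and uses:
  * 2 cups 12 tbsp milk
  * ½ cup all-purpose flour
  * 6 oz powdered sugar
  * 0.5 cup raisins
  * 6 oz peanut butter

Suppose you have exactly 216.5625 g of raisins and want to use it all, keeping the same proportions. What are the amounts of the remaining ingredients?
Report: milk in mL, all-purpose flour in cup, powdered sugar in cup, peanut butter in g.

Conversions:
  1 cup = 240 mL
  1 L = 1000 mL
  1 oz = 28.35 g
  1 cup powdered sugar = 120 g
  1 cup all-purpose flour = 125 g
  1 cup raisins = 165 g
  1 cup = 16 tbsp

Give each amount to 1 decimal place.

The original recipe has 82.5 g of raisins, so the scaling factor is 216.5625 ÷ 82.5 = 21/8 = 2.625.
milk: (2 cup + 12 tbsp = 2.75 cup) × 21/8 × 240 mL/cup = 1732.5 mL
all-purpose flour: 0.5 cup × 21/8 ≈ 1.3 cup
powdered sugar: 6 oz × 21/8 × 28.35 g/oz ÷ 120 g/cup ≈ 3.7 cup
peanut butter: 6 oz × 21/8 × 28.35 g/oz ≈ 446.5 g

milk: 1732.5 mL; all-purpose flour: 1.3 cup; powdered sugar: 3.7 cup; peanut butter: 446.5 g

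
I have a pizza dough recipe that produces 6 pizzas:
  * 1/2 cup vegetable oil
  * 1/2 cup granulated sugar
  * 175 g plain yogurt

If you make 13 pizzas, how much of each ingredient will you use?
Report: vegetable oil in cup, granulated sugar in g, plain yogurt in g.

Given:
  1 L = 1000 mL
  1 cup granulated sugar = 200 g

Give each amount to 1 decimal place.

vegetable oil: 1.1 cup; granulated sugar: 216.7 g; plain yogurt: 379.2 g

Scaling factor: 13/6.
vegetable oil: 0.5 cup × 13/6 ≈ 1.1 cup
granulated sugar: 0.5 cup × 13/6 × 200 g/cup ≈ 216.7 g
plain yogurt: 175 g × 13/6 ≈ 379.2 g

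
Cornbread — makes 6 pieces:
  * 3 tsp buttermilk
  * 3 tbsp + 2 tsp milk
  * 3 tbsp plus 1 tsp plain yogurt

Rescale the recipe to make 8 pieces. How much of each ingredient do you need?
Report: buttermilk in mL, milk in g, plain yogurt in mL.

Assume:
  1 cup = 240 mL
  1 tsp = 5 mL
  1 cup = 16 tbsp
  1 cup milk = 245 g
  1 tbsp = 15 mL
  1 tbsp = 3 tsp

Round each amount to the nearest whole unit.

Scaling factor: 8/6 = 4/3.
buttermilk: 3 tsp × 4/3 × 5 mL/tsp = 20 mL
milk: (3 tbsp + 2 tsp = 11/3 tbsp) × 4/3 ÷ 16 tbsp/cup × 245 g/cup ≈ 75 g
plain yogurt: (3 tbsp + 1 tsp = 10/3 tbsp) × 4/3 × 15 mL/tbsp ≈ 67 mL

buttermilk: 20 mL; milk: 75 g; plain yogurt: 67 mL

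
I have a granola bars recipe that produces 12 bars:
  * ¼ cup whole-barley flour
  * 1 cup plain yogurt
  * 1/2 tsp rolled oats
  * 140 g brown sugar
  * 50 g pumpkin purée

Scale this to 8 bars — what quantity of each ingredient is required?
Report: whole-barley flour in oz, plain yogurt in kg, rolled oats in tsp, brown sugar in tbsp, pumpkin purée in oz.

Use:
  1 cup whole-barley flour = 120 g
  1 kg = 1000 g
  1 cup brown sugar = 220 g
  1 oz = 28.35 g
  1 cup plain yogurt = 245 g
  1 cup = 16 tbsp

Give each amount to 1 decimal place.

Scaling factor: 8/12 = 2/3.
whole-barley flour: 0.25 cup × 2/3 × 120 g/cup ÷ 28.35 g/oz ≈ 0.7 oz
plain yogurt: 1 cup × 2/3 × 245 g/cup ÷ 1000 g/kg ≈ 0.2 kg
rolled oats: 0.5 tsp × 2/3 ≈ 0.3 tsp
brown sugar: 140 g × 2/3 ÷ 220 g/cup × 16 tbsp/cup ≈ 6.8 tbsp
pumpkin purée: 50 g × 2/3 ÷ 28.35 g/oz ≈ 1.2 oz

whole-barley flour: 0.7 oz; plain yogurt: 0.2 kg; rolled oats: 0.3 tsp; brown sugar: 6.8 tbsp; pumpkin purée: 1.2 oz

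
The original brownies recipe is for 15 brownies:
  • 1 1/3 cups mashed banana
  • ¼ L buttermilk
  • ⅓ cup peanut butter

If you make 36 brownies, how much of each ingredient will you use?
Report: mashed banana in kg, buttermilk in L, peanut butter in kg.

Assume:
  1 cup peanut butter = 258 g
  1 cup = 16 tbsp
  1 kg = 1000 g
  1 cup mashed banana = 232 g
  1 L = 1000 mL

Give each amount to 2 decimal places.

mashed banana: 0.74 kg; buttermilk: 0.60 L; peanut butter: 0.21 kg

Scaling factor: 36/15 = 12/5 = 2.4.
mashed banana: 4/3 cup × 12/5 × 232 g/cup ÷ 1000 g/kg ≈ 0.74 kg
buttermilk: 0.25 L × 12/5 = 0.60 L
peanut butter: 1/3 cup × 12/5 × 258 g/cup ÷ 1000 g/kg ≈ 0.21 kg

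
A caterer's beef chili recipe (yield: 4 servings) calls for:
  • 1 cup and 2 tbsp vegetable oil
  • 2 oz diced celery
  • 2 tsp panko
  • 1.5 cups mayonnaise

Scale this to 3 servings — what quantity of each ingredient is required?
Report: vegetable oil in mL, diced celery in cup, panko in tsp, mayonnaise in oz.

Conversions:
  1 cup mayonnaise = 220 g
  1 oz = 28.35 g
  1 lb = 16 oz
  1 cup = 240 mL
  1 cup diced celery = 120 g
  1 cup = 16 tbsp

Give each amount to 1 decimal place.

vegetable oil: 202.5 mL; diced celery: 0.4 cup; panko: 1.5 tsp; mayonnaise: 8.7 oz

Scaling factor: 3/4 = 0.75.
vegetable oil: (1 cup + 2 tbsp = 1.125 cup) × 3/4 × 240 mL/cup = 202.5 mL
diced celery: 2 oz × 3/4 × 28.35 g/oz ÷ 120 g/cup ≈ 0.4 cup
panko: 2 tsp × 3/4 = 1.5 tsp
mayonnaise: 1.5 cup × 3/4 × 220 g/cup ÷ 28.35 g/oz ≈ 8.7 oz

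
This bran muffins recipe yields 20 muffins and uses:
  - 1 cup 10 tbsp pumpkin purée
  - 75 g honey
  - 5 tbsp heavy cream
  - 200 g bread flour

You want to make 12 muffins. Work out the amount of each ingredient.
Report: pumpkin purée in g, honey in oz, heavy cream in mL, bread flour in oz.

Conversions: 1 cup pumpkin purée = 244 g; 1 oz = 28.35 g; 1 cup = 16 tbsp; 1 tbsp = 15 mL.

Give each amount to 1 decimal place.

pumpkin purée: 237.9 g; honey: 1.6 oz; heavy cream: 45.0 mL; bread flour: 4.2 oz

Scaling factor: 12/20 = 3/5 = 0.6.
pumpkin purée: (1 cup + 10 tbsp = 1.625 cup) × 3/5 × 244 g/cup = 237.9 g
honey: 75 g × 3/5 ÷ 28.35 g/oz ≈ 1.6 oz
heavy cream: 5 tbsp × 3/5 × 15 mL/tbsp = 45.0 mL
bread flour: 200 g × 3/5 ÷ 28.35 g/oz ≈ 4.2 oz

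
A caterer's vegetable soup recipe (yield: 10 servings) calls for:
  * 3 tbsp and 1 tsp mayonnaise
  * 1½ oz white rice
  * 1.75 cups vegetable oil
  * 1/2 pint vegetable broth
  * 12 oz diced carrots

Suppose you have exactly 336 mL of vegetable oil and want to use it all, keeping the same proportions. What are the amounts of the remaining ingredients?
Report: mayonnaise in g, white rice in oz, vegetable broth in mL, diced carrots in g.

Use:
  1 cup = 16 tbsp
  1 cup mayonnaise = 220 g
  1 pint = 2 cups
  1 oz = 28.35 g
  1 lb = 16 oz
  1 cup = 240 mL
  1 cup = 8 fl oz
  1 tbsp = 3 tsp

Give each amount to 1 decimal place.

mayonnaise: 36.7 g; white rice: 1.2 oz; vegetable broth: 192.0 mL; diced carrots: 272.2 g

The original recipe has 420 mL of vegetable oil, so the scaling factor is 336 ÷ 420 = 4/5 = 0.8.
mayonnaise: (3 tbsp + 1 tsp = 10/3 tbsp) × 4/5 ÷ 16 tbsp/cup × 220 g/cup ≈ 36.7 g
white rice: 1.5 oz × 4/5 = 1.2 oz
vegetable broth: 0.5 pint × 4/5 × 2 cup/pint × 240 mL/cup = 192.0 mL
diced carrots: 12 oz × 4/5 × 28.35 g/oz ≈ 272.2 g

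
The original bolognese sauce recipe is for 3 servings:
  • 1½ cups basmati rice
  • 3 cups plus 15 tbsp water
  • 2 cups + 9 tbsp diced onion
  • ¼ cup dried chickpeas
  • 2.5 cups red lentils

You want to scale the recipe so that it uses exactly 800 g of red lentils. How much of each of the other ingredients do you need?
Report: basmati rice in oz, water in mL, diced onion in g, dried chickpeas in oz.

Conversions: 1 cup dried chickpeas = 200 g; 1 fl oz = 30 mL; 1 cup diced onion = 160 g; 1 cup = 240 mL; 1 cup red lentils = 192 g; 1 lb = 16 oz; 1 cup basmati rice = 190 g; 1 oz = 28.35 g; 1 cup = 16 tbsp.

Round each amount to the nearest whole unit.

The original recipe has 480 g of red lentils, so the scaling factor is 800 ÷ 480 = 5/3.
basmati rice: 1.5 cup × 5/3 × 190 g/cup ÷ 28.35 g/oz ≈ 17 oz
water: (3 cup + 15 tbsp = 3.9375 cup) × 5/3 × 240 mL/cup = 1575 mL
diced onion: (2 cup + 9 tbsp = 2.5625 cup) × 5/3 × 160 g/cup ≈ 683 g
dried chickpeas: 0.25 cup × 5/3 × 200 g/cup ÷ 28.35 g/oz ≈ 3 oz

basmati rice: 17 oz; water: 1575 mL; diced onion: 683 g; dried chickpeas: 3 oz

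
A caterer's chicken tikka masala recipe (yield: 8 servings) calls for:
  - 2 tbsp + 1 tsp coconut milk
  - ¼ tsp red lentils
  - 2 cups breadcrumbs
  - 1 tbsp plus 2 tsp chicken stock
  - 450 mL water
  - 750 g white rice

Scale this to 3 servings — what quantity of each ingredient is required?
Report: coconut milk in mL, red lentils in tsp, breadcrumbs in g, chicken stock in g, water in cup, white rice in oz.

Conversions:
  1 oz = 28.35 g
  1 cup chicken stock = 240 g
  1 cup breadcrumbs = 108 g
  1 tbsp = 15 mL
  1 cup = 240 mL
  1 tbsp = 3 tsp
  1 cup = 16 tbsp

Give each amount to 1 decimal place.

Scaling factor: 3/8 = 0.375.
coconut milk: (2 tbsp + 1 tsp = 7/3 tbsp) × 3/8 × 15 mL/tbsp ≈ 13.1 mL
red lentils: 0.25 tsp × 3/8 ≈ 0.1 tsp
breadcrumbs: 2 cup × 3/8 × 108 g/cup = 81.0 g
chicken stock: (1 tbsp + 2 tsp = 5/3 tbsp) × 3/8 ÷ 16 tbsp/cup × 240 g/cup ≈ 9.4 g
water: 450 mL × 3/8 ÷ 240 mL/cup ≈ 0.7 cup
white rice: 750 g × 3/8 ÷ 28.35 g/oz ≈ 9.9 oz

coconut milk: 13.1 mL; red lentils: 0.1 tsp; breadcrumbs: 81.0 g; chicken stock: 9.4 g; water: 0.7 cup; white rice: 9.9 oz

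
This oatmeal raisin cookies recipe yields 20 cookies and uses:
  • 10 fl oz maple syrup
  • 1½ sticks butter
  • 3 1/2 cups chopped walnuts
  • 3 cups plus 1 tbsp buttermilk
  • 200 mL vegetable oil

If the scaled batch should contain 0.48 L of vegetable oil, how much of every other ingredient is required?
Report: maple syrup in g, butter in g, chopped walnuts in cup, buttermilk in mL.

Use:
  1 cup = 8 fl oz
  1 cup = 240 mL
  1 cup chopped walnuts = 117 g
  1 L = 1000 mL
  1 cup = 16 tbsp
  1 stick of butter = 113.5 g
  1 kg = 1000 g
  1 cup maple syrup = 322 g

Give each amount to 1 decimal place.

The original recipe has 0.2 L of vegetable oil, so the scaling factor is 0.48 ÷ 0.2 = 12/5 = 2.4.
maple syrup: 10 fl oz × 12/5 ÷ 8 fl oz/cup × 322 g/cup = 966.0 g
butter: 1.5 stick × 12/5 × 113.5 g/stick = 408.6 g
chopped walnuts: 3.5 cup × 12/5 = 8.4 cup
buttermilk: (3 cup + 1 tbsp = 3.0625 cup) × 12/5 × 240 mL/cup = 1764.0 mL

maple syrup: 966.0 g; butter: 408.6 g; chopped walnuts: 8.4 cup; buttermilk: 1764.0 mL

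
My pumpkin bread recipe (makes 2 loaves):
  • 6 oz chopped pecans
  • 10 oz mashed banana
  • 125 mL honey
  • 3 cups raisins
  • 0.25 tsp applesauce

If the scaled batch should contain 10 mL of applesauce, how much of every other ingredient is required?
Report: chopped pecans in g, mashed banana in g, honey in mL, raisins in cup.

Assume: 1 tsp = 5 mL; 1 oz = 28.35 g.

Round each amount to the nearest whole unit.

The original recipe has 1.25 mL of applesauce, so the scaling factor is 10 ÷ 1.25 = 8.
chopped pecans: 6 oz × 8 × 28.35 g/oz ≈ 1361 g
mashed banana: 10 oz × 8 × 28.35 g/oz = 2268 g
honey: 125 mL × 8 = 1000 mL
raisins: 3 cup × 8 = 24 cup

chopped pecans: 1361 g; mashed banana: 2268 g; honey: 1000 mL; raisins: 24 cup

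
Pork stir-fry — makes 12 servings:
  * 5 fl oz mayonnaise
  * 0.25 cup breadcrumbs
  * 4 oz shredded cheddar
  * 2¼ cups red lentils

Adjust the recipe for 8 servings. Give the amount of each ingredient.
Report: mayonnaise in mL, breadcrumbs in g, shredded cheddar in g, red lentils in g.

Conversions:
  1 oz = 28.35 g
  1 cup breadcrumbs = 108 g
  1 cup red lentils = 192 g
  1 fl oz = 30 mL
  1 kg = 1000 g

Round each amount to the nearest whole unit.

Scaling factor: 8/12 = 2/3.
mayonnaise: 5 fl oz × 2/3 × 30 mL/fl oz = 100 mL
breadcrumbs: 0.25 cup × 2/3 × 108 g/cup = 18 g
shredded cheddar: 4 oz × 2/3 × 28.35 g/oz ≈ 76 g
red lentils: 2.25 cup × 2/3 × 192 g/cup = 288 g

mayonnaise: 100 mL; breadcrumbs: 18 g; shredded cheddar: 76 g; red lentils: 288 g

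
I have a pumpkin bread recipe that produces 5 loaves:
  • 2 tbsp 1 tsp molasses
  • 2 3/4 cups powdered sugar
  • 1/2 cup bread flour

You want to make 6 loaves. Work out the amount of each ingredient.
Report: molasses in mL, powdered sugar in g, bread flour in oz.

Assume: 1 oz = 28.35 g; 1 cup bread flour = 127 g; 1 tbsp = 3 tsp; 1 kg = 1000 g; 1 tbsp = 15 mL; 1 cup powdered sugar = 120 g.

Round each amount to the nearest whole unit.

Scaling factor: 6/5 = 1.2.
molasses: (2 tbsp + 1 tsp = 7/3 tbsp) × 6/5 × 15 mL/tbsp = 42 mL
powdered sugar: 2.75 cup × 6/5 × 120 g/cup = 396 g
bread flour: 0.5 cup × 6/5 × 127 g/cup ÷ 28.35 g/oz ≈ 3 oz

molasses: 42 mL; powdered sugar: 396 g; bread flour: 3 oz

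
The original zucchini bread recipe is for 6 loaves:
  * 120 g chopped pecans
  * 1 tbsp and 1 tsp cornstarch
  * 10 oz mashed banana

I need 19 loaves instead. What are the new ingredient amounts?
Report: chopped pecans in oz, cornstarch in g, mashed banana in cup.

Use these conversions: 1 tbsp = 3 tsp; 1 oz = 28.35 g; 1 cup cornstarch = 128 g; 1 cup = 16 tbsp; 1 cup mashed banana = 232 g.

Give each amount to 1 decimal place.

Scaling factor: 19/6.
chopped pecans: 120 g × 19/6 ÷ 28.35 g/oz ≈ 13.4 oz
cornstarch: (1 tbsp + 1 tsp = 4/3 tbsp) × 19/6 ÷ 16 tbsp/cup × 128 g/cup ≈ 33.8 g
mashed banana: 10 oz × 19/6 × 28.35 g/oz ÷ 232 g/cup ≈ 3.9 cup

chopped pecans: 13.4 oz; cornstarch: 33.8 g; mashed banana: 3.9 cup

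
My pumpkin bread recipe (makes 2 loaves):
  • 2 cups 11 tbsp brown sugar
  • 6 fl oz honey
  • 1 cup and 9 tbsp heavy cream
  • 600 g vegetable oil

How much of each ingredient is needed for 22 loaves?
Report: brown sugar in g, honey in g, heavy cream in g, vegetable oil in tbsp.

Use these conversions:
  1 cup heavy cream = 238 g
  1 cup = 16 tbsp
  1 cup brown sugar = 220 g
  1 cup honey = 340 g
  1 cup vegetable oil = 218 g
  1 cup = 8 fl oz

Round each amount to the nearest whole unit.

Scaling factor: 22/2 = 11.
brown sugar: (2 cup + 11 tbsp = 2.6875 cup) × 11 × 220 g/cup ≈ 6504 g
honey: 6 fl oz × 11 ÷ 8 fl oz/cup × 340 g/cup = 2805 g
heavy cream: (1 cup + 9 tbsp = 1.5625 cup) × 11 × 238 g/cup ≈ 4091 g
vegetable oil: 600 g × 11 ÷ 218 g/cup × 16 tbsp/cup ≈ 484 tbsp

brown sugar: 6504 g; honey: 2805 g; heavy cream: 4091 g; vegetable oil: 484 tbsp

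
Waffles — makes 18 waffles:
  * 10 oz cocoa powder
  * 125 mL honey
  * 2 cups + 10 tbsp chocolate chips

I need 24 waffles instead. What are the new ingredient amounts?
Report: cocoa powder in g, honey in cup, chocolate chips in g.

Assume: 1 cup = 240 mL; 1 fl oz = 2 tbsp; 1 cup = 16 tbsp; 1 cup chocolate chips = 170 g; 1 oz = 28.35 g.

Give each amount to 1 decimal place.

cocoa powder: 378.0 g; honey: 0.7 cup; chocolate chips: 595.0 g

Scaling factor: 24/18 = 4/3.
cocoa powder: 10 oz × 4/3 × 28.35 g/oz = 378.0 g
honey: 125 mL × 4/3 ÷ 240 mL/cup ≈ 0.7 cup
chocolate chips: (2 cup + 10 tbsp = 2.625 cup) × 4/3 × 170 g/cup = 595.0 g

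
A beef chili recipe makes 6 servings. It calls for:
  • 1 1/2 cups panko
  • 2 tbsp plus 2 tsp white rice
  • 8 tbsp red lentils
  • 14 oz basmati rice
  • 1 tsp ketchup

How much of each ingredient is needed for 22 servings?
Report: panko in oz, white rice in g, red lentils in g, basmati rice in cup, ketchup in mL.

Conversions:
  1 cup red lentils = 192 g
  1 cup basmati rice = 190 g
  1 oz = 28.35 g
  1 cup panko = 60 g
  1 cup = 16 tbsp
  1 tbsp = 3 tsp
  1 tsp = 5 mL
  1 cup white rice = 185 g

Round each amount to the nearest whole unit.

panko: 12 oz; white rice: 113 g; red lentils: 352 g; basmati rice: 8 cup; ketchup: 18 mL

Scaling factor: 22/6 = 11/3.
panko: 1.5 cup × 11/3 × 60 g/cup ÷ 28.35 g/oz ≈ 12 oz
white rice: (2 tbsp + 2 tsp = 8/3 tbsp) × 11/3 ÷ 16 tbsp/cup × 185 g/cup ≈ 113 g
red lentils: 8 tbsp × 11/3 ÷ 16 tbsp/cup × 192 g/cup = 352 g
basmati rice: 14 oz × 11/3 × 28.35 g/oz ÷ 190 g/cup ≈ 8 cup
ketchup: 1 tsp × 11/3 × 5 mL/tsp ≈ 18 mL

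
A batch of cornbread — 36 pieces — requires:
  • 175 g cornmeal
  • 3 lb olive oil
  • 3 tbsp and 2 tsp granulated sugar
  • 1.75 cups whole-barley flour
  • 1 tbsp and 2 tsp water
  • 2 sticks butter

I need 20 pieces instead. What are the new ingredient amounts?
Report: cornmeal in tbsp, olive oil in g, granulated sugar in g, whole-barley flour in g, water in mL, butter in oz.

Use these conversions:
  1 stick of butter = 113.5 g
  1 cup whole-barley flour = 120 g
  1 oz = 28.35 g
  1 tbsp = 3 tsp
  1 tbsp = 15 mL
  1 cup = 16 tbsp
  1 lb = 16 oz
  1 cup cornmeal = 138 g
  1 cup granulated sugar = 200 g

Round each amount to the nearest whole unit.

Scaling factor: 20/36 = 5/9.
cornmeal: 175 g × 5/9 ÷ 138 g/cup × 16 tbsp/cup ≈ 11 tbsp
olive oil: 3 lb × 5/9 × 16 oz/lb × 28.35 g/oz = 756 g
granulated sugar: (3 tbsp + 2 tsp = 11/3 tbsp) × 5/9 ÷ 16 tbsp/cup × 200 g/cup ≈ 25 g
whole-barley flour: 1.75 cup × 5/9 × 120 g/cup ≈ 117 g
water: (1 tbsp + 2 tsp = 5/3 tbsp) × 5/9 × 15 mL/tbsp ≈ 14 mL
butter: 2 stick × 5/9 × 113.5 g/stick ÷ 28.35 g/oz ≈ 4 oz

cornmeal: 11 tbsp; olive oil: 756 g; granulated sugar: 25 g; whole-barley flour: 117 g; water: 14 mL; butter: 4 oz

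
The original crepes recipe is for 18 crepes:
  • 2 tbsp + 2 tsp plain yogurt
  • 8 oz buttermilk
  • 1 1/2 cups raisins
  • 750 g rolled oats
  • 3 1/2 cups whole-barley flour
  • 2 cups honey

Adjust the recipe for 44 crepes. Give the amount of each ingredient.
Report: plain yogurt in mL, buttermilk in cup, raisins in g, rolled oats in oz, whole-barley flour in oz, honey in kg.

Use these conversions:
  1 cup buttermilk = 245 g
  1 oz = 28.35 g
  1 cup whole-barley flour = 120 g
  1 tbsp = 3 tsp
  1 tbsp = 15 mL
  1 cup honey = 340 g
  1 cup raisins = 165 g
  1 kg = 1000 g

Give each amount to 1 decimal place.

Scaling factor: 44/18 = 22/9.
plain yogurt: (2 tbsp + 2 tsp = 8/3 tbsp) × 22/9 × 15 mL/tbsp ≈ 97.8 mL
buttermilk: 8 oz × 22/9 × 28.35 g/oz ÷ 245 g/cup ≈ 2.3 cup
raisins: 1.5 cup × 22/9 × 165 g/cup = 605.0 g
rolled oats: 750 g × 22/9 ÷ 28.35 g/oz ≈ 64.7 oz
whole-barley flour: 3.5 cup × 22/9 × 120 g/cup ÷ 28.35 g/oz ≈ 36.2 oz
honey: 2 cup × 22/9 × 340 g/cup ÷ 1000 g/kg ≈ 1.7 kg

plain yogurt: 97.8 mL; buttermilk: 2.3 cup; raisins: 605.0 g; rolled oats: 64.7 oz; whole-barley flour: 36.2 oz; honey: 1.7 kg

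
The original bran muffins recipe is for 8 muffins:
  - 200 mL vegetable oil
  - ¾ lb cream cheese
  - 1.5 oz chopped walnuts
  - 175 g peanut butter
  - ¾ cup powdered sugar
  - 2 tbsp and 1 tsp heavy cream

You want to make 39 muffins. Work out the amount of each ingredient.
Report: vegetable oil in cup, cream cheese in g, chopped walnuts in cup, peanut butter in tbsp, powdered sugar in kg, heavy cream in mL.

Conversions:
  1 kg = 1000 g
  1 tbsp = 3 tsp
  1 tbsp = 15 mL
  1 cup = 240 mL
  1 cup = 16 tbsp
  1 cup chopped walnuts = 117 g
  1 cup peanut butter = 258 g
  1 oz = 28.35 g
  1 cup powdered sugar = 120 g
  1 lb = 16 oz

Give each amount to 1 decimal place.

Scaling factor: 39/8 = 4.875.
vegetable oil: 200 mL × 39/8 ÷ 240 mL/cup ≈ 4.1 cup
cream cheese: 0.75 lb × 39/8 × 16 oz/lb × 28.35 g/oz ≈ 1658.5 g
chopped walnuts: 1.5 oz × 39/8 × 28.35 g/oz ÷ 117 g/cup ≈ 1.8 cup
peanut butter: 175 g × 39/8 ÷ 258 g/cup × 16 tbsp/cup ≈ 52.9 tbsp
powdered sugar: 0.75 cup × 39/8 × 120 g/cup ÷ 1000 g/kg ≈ 0.4 kg
heavy cream: (2 tbsp + 1 tsp = 7/3 tbsp) × 39/8 × 15 mL/tbsp ≈ 170.6 mL

vegetable oil: 4.1 cup; cream cheese: 1658.5 g; chopped walnuts: 1.8 cup; peanut butter: 52.9 tbsp; powdered sugar: 0.4 kg; heavy cream: 170.6 mL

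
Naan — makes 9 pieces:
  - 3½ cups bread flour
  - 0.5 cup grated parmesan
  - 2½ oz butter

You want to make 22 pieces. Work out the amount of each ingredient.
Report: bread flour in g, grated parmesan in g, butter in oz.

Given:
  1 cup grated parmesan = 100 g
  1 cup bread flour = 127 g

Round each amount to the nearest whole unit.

Scaling factor: 22/9.
bread flour: 3.5 cup × 22/9 × 127 g/cup ≈ 1087 g
grated parmesan: 0.5 cup × 22/9 × 100 g/cup ≈ 122 g
butter: 2.5 oz × 22/9 ≈ 6 oz

bread flour: 1087 g; grated parmesan: 122 g; butter: 6 oz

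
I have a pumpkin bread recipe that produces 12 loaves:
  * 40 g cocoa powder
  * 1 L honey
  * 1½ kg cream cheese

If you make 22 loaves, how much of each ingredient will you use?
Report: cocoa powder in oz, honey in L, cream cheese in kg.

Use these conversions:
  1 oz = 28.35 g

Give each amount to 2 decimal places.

cocoa powder: 2.59 oz; honey: 1.83 L; cream cheese: 2.75 kg

Scaling factor: 22/12 = 11/6.
cocoa powder: 40 g × 11/6 ÷ 28.35 g/oz ≈ 2.59 oz
honey: 1 L × 11/6 ≈ 1.83 L
cream cheese: 1.5 kg × 11/6 = 2.75 kg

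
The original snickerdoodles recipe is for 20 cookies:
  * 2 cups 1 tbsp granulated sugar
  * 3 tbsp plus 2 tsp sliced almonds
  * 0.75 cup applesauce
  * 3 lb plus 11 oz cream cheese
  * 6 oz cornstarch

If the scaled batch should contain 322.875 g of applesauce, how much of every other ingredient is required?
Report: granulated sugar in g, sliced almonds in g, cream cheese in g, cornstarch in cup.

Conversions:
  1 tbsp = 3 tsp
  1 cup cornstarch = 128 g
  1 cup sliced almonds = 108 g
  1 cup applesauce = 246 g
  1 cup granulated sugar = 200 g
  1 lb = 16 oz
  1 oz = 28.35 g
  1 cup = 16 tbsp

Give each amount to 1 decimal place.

granulated sugar: 721.9 g; sliced almonds: 43.3 g; cream cheese: 2927.1 g; cornstarch: 2.3 cup

The original recipe has 184.5 g of applesauce, so the scaling factor is 322.875 ÷ 184.5 = 7/4 = 1.75.
granulated sugar: (2 cup + 1 tbsp = 2.0625 cup) × 7/4 × 200 g/cup ≈ 721.9 g
sliced almonds: (3 tbsp + 2 tsp = 11/3 tbsp) × 7/4 ÷ 16 tbsp/cup × 108 g/cup ≈ 43.3 g
cream cheese: (3 lb + 11 oz = 3.6875 lb) × 7/4 × 16 oz/lb × 28.35 g/oz ≈ 2927.1 g
cornstarch: 6 oz × 7/4 × 28.35 g/oz ÷ 128 g/cup ≈ 2.3 cup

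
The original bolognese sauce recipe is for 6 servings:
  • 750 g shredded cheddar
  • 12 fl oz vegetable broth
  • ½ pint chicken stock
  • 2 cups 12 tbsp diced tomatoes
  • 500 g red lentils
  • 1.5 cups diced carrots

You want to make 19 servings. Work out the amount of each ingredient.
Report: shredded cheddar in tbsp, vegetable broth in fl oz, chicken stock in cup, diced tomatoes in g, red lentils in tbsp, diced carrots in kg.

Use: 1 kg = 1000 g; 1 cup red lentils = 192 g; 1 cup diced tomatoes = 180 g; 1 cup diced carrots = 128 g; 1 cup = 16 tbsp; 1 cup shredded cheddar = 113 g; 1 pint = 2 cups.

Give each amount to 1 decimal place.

Scaling factor: 19/6.
shredded cheddar: 750 g × 19/6 ÷ 113 g/cup × 16 tbsp/cup ≈ 336.3 tbsp
vegetable broth: 12 fl oz × 19/6 = 38.0 fl oz
chicken stock: 0.5 pint × 19/6 × 2 cup/pint ≈ 3.2 cup
diced tomatoes: (2 cup + 12 tbsp = 2.75 cup) × 19/6 × 180 g/cup = 1567.5 g
red lentils: 500 g × 19/6 ÷ 192 g/cup × 16 tbsp/cup ≈ 131.9 tbsp
diced carrots: 1.5 cup × 19/6 × 128 g/cup ÷ 1000 g/kg ≈ 0.6 kg

shredded cheddar: 336.3 tbsp; vegetable broth: 38.0 fl oz; chicken stock: 3.2 cup; diced tomatoes: 1567.5 g; red lentils: 131.9 tbsp; diced carrots: 0.6 kg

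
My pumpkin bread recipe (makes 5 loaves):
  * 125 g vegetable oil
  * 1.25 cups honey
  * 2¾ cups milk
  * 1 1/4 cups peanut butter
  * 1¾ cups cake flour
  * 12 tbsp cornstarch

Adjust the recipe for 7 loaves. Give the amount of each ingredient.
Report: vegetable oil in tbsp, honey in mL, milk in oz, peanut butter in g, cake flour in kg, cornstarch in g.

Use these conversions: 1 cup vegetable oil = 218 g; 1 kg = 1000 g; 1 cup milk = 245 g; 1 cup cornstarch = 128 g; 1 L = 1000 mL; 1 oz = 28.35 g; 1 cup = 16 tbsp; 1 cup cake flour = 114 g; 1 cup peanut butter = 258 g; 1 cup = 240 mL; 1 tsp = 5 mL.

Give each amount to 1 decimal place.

vegetable oil: 12.8 tbsp; honey: 420.0 mL; milk: 33.3 oz; peanut butter: 451.5 g; cake flour: 0.3 kg; cornstarch: 134.4 g

Scaling factor: 7/5 = 1.4.
vegetable oil: 125 g × 7/5 ÷ 218 g/cup × 16 tbsp/cup ≈ 12.8 tbsp
honey: 1.25 cup × 7/5 × 240 mL/cup = 420.0 mL
milk: 2.75 cup × 7/5 × 245 g/cup ÷ 28.35 g/oz ≈ 33.3 oz
peanut butter: 1.25 cup × 7/5 × 258 g/cup = 451.5 g
cake flour: 1.75 cup × 7/5 × 114 g/cup ÷ 1000 g/kg ≈ 0.3 kg
cornstarch: 12 tbsp × 7/5 ÷ 16 tbsp/cup × 128 g/cup = 134.4 g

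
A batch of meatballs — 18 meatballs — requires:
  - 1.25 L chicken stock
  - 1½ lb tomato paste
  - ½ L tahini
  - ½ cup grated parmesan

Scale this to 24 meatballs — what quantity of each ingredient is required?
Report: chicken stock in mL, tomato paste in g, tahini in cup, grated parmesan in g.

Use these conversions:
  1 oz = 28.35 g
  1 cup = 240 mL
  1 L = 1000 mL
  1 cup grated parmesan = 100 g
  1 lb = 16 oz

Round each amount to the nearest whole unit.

chicken stock: 1667 mL; tomato paste: 907 g; tahini: 3 cup; grated parmesan: 67 g

Scaling factor: 24/18 = 4/3.
chicken stock: 1.25 L × 4/3 × 1000 mL/L ≈ 1667 mL
tomato paste: 1.5 lb × 4/3 × 16 oz/lb × 28.35 g/oz ≈ 907 g
tahini: 0.5 L × 4/3 × 1000 mL/L ÷ 240 mL/cup ≈ 3 cup
grated parmesan: 0.5 cup × 4/3 × 100 g/cup ≈ 67 g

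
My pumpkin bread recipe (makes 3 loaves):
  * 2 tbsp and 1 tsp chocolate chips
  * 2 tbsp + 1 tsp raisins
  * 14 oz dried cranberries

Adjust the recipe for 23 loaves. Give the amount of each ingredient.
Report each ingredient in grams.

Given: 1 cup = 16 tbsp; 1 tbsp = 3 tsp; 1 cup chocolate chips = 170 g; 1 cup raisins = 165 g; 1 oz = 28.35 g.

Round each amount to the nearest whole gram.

Scaling factor: 23/3.
chocolate chips: (2 tbsp + 1 tsp = 7/3 tbsp) × 23/3 ÷ 16 tbsp/cup × 170 g/cup ≈ 190 g
raisins: (2 tbsp + 1 tsp = 7/3 tbsp) × 23/3 ÷ 16 tbsp/cup × 165 g/cup ≈ 184 g
dried cranberries: 14 oz × 23/3 × 28.35 g/oz ≈ 3043 g

chocolate chips: 190 g; raisins: 184 g; dried cranberries: 3043 g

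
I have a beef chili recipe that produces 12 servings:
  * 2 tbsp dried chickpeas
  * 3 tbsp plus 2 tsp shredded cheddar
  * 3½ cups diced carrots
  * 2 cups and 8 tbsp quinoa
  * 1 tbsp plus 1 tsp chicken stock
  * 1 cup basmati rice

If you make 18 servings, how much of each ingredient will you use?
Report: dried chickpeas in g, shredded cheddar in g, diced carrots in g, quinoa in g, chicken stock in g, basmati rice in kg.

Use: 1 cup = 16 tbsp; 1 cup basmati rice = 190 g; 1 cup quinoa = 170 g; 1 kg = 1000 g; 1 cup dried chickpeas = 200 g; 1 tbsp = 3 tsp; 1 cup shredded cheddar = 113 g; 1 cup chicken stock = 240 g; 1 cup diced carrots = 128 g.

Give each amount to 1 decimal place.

Scaling factor: 18/12 = 3/2 = 1.5.
dried chickpeas: 2 tbsp × 3/2 ÷ 16 tbsp/cup × 200 g/cup = 37.5 g
shredded cheddar: (3 tbsp + 2 tsp = 11/3 tbsp) × 3/2 ÷ 16 tbsp/cup × 113 g/cup ≈ 38.8 g
diced carrots: 3.5 cup × 3/2 × 128 g/cup = 672.0 g
quinoa: (2 cup + 8 tbsp = 2.5 cup) × 3/2 × 170 g/cup = 637.5 g
chicken stock: (1 tbsp + 1 tsp = 4/3 tbsp) × 3/2 ÷ 16 tbsp/cup × 240 g/cup = 30.0 g
basmati rice: 1 cup × 3/2 × 190 g/cup ÷ 1000 g/kg ≈ 0.3 kg

dried chickpeas: 37.5 g; shredded cheddar: 38.8 g; diced carrots: 672.0 g; quinoa: 637.5 g; chicken stock: 30.0 g; basmati rice: 0.3 kg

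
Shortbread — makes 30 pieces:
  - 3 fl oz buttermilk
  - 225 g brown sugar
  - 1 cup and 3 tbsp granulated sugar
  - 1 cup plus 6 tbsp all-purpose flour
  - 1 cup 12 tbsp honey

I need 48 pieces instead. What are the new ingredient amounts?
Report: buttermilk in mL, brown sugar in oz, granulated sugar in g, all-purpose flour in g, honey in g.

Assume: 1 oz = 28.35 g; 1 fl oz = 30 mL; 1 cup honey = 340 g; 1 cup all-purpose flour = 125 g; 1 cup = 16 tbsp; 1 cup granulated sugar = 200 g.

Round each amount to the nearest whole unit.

buttermilk: 144 mL; brown sugar: 13 oz; granulated sugar: 380 g; all-purpose flour: 275 g; honey: 952 g

Scaling factor: 48/30 = 8/5 = 1.6.
buttermilk: 3 fl oz × 8/5 × 30 mL/fl oz = 144 mL
brown sugar: 225 g × 8/5 ÷ 28.35 g/oz ≈ 13 oz
granulated sugar: (1 cup + 3 tbsp = 1.1875 cup) × 8/5 × 200 g/cup = 380 g
all-purpose flour: (1 cup + 6 tbsp = 1.375 cup) × 8/5 × 125 g/cup = 275 g
honey: (1 cup + 12 tbsp = 1.75 cup) × 8/5 × 340 g/cup = 952 g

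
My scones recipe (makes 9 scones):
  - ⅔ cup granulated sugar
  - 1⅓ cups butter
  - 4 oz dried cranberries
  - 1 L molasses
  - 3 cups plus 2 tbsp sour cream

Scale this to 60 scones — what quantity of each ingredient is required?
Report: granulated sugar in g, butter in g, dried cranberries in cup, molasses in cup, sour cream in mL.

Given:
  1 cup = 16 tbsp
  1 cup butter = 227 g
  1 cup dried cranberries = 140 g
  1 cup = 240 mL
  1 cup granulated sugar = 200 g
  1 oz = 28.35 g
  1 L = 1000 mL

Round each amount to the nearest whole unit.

Scaling factor: 60/9 = 20/3.
granulated sugar: 2/3 cup × 20/3 × 200 g/cup ≈ 889 g
butter: 4/3 cup × 20/3 × 227 g/cup ≈ 2018 g
dried cranberries: 4 oz × 20/3 × 28.35 g/oz ÷ 140 g/cup ≈ 5 cup
molasses: 1 L × 20/3 × 1000 mL/L ÷ 240 mL/cup ≈ 28 cup
sour cream: (3 cup + 2 tbsp = 3.125 cup) × 20/3 × 240 mL/cup = 5000 mL

granulated sugar: 889 g; butter: 2018 g; dried cranberries: 5 cup; molasses: 28 cup; sour cream: 5000 mL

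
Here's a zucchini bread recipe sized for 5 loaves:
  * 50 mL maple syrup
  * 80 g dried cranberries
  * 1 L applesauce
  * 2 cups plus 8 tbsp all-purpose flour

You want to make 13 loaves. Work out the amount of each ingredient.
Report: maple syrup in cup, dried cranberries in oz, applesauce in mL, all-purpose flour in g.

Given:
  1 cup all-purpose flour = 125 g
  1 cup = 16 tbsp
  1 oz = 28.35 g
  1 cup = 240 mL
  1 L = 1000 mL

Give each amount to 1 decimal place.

Scaling factor: 13/5 = 2.6.
maple syrup: 50 mL × 13/5 ÷ 240 mL/cup ≈ 0.5 cup
dried cranberries: 80 g × 13/5 ÷ 28.35 g/oz ≈ 7.3 oz
applesauce: 1 L × 13/5 × 1000 mL/L = 2600.0 mL
all-purpose flour: (2 cup + 8 tbsp = 2.5 cup) × 13/5 × 125 g/cup = 812.5 g

maple syrup: 0.5 cup; dried cranberries: 7.3 oz; applesauce: 2600.0 mL; all-purpose flour: 812.5 g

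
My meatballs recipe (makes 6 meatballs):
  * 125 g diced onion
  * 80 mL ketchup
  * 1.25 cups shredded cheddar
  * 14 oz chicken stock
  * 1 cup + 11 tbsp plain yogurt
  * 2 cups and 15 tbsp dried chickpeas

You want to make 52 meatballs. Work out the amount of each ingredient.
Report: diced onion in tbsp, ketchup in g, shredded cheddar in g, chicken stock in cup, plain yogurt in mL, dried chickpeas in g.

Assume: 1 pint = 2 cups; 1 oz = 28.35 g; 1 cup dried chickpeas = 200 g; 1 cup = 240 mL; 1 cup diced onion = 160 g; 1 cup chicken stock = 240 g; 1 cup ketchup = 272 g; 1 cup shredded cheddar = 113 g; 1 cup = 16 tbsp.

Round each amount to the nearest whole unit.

diced onion: 108 tbsp; ketchup: 786 g; shredded cheddar: 1224 g; chicken stock: 14 cup; plain yogurt: 3510 mL; dried chickpeas: 5092 g

Scaling factor: 52/6 = 26/3.
diced onion: 125 g × 26/3 ÷ 160 g/cup × 16 tbsp/cup ≈ 108 tbsp
ketchup: 80 mL × 26/3 ÷ 240 mL/cup × 272 g/cup ≈ 786 g
shredded cheddar: 1.25 cup × 26/3 × 113 g/cup ≈ 1224 g
chicken stock: 14 oz × 26/3 × 28.35 g/oz ÷ 240 g/cup ≈ 14 cup
plain yogurt: (1 cup + 11 tbsp = 1.6875 cup) × 26/3 × 240 mL/cup = 3510 mL
dried chickpeas: (2 cup + 15 tbsp = 2.9375 cup) × 26/3 × 200 g/cup ≈ 5092 g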